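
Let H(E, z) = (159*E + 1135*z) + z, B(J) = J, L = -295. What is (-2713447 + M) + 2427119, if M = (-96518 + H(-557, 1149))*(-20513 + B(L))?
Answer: -23309054192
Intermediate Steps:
H(E, z) = 159*E + 1136*z
M = -23308767864 (M = (-96518 + (159*(-557) + 1136*1149))*(-20513 - 295) = (-96518 + (-88563 + 1305264))*(-20808) = (-96518 + 1216701)*(-20808) = 1120183*(-20808) = -23308767864)
(-2713447 + M) + 2427119 = (-2713447 - 23308767864) + 2427119 = -23311481311 + 2427119 = -23309054192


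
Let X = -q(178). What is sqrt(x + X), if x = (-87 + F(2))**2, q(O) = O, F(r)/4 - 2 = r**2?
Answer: sqrt(3791) ≈ 61.571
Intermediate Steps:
F(r) = 8 + 4*r**2
x = 3969 (x = (-87 + (8 + 4*2**2))**2 = (-87 + (8 + 4*4))**2 = (-87 + (8 + 16))**2 = (-87 + 24)**2 = (-63)**2 = 3969)
X = -178 (X = -1*178 = -178)
sqrt(x + X) = sqrt(3969 - 178) = sqrt(3791)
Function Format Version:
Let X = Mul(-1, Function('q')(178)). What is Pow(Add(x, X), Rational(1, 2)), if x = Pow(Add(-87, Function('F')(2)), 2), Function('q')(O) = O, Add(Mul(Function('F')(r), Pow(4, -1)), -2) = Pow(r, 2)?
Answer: Pow(3791, Rational(1, 2)) ≈ 61.571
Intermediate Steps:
Function('F')(r) = Add(8, Mul(4, Pow(r, 2)))
x = 3969 (x = Pow(Add(-87, Add(8, Mul(4, Pow(2, 2)))), 2) = Pow(Add(-87, Add(8, Mul(4, 4))), 2) = Pow(Add(-87, Add(8, 16)), 2) = Pow(Add(-87, 24), 2) = Pow(-63, 2) = 3969)
X = -178 (X = Mul(-1, 178) = -178)
Pow(Add(x, X), Rational(1, 2)) = Pow(Add(3969, -178), Rational(1, 2)) = Pow(3791, Rational(1, 2))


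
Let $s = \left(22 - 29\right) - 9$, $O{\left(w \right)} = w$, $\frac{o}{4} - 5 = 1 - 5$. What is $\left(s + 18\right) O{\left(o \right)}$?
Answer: $8$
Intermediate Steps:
$o = 4$ ($o = 20 + 4 \left(1 - 5\right) = 20 + 4 \left(-4\right) = 20 - 16 = 4$)
$s = -16$ ($s = -7 - 9 = -16$)
$\left(s + 18\right) O{\left(o \right)} = \left(-16 + 18\right) 4 = 2 \cdot 4 = 8$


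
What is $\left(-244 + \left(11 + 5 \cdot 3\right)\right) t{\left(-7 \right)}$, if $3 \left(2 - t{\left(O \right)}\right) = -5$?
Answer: $- \frac{2398}{3} \approx -799.33$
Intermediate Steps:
$t{\left(O \right)} = \frac{11}{3}$ ($t{\left(O \right)} = 2 - - \frac{5}{3} = 2 + \frac{5}{3} = \frac{11}{3}$)
$\left(-244 + \left(11 + 5 \cdot 3\right)\right) t{\left(-7 \right)} = \left(-244 + \left(11 + 5 \cdot 3\right)\right) \frac{11}{3} = \left(-244 + \left(11 + 15\right)\right) \frac{11}{3} = \left(-244 + 26\right) \frac{11}{3} = \left(-218\right) \frac{11}{3} = - \frac{2398}{3}$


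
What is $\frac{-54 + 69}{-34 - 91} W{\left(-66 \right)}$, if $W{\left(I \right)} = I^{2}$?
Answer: $- \frac{13068}{25} \approx -522.72$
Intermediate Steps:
$\frac{-54 + 69}{-34 - 91} W{\left(-66 \right)} = \frac{-54 + 69}{-34 - 91} \left(-66\right)^{2} = \frac{15}{-125} \cdot 4356 = 15 \left(- \frac{1}{125}\right) 4356 = \left(- \frac{3}{25}\right) 4356 = - \frac{13068}{25}$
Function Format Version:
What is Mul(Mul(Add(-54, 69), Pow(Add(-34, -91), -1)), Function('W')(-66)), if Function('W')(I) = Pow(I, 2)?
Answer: Rational(-13068, 25) ≈ -522.72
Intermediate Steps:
Mul(Mul(Add(-54, 69), Pow(Add(-34, -91), -1)), Function('W')(-66)) = Mul(Mul(Add(-54, 69), Pow(Add(-34, -91), -1)), Pow(-66, 2)) = Mul(Mul(15, Pow(-125, -1)), 4356) = Mul(Mul(15, Rational(-1, 125)), 4356) = Mul(Rational(-3, 25), 4356) = Rational(-13068, 25)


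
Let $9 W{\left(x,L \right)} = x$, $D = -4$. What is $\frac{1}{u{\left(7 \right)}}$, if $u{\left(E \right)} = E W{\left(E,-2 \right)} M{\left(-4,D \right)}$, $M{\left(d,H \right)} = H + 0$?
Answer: $- \frac{9}{196} \approx -0.045918$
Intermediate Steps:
$W{\left(x,L \right)} = \frac{x}{9}$
$M{\left(d,H \right)} = H$
$u{\left(E \right)} = - \frac{4 E^{2}}{9}$ ($u{\left(E \right)} = E \frac{E}{9} \left(-4\right) = \frac{E^{2}}{9} \left(-4\right) = - \frac{4 E^{2}}{9}$)
$\frac{1}{u{\left(7 \right)}} = \frac{1}{\left(- \frac{4}{9}\right) 7^{2}} = \frac{1}{\left(- \frac{4}{9}\right) 49} = \frac{1}{- \frac{196}{9}} = - \frac{9}{196}$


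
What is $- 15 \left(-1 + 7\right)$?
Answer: $-90$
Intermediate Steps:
$- 15 \left(-1 + 7\right) = \left(-15\right) 6 = -90$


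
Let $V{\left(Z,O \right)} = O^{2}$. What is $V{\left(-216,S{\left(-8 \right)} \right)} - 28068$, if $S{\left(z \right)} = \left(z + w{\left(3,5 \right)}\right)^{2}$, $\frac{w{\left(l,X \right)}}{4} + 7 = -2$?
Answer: $3720028$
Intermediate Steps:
$w{\left(l,X \right)} = -36$ ($w{\left(l,X \right)} = -28 + 4 \left(-2\right) = -28 - 8 = -36$)
$S{\left(z \right)} = \left(-36 + z\right)^{2}$ ($S{\left(z \right)} = \left(z - 36\right)^{2} = \left(-36 + z\right)^{2}$)
$V{\left(-216,S{\left(-8 \right)} \right)} - 28068 = \left(\left(-36 - 8\right)^{2}\right)^{2} - 28068 = \left(\left(-44\right)^{2}\right)^{2} - 28068 = 1936^{2} - 28068 = 3748096 - 28068 = 3720028$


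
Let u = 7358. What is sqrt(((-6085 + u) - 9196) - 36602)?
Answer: 5*I*sqrt(1781) ≈ 211.01*I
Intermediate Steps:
sqrt(((-6085 + u) - 9196) - 36602) = sqrt(((-6085 + 7358) - 9196) - 36602) = sqrt((1273 - 9196) - 36602) = sqrt(-7923 - 36602) = sqrt(-44525) = 5*I*sqrt(1781)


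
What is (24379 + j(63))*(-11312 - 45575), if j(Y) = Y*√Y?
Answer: -1386848173 - 10751643*√7 ≈ -1.4153e+9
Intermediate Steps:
j(Y) = Y^(3/2)
(24379 + j(63))*(-11312 - 45575) = (24379 + 63^(3/2))*(-11312 - 45575) = (24379 + 189*√7)*(-56887) = -1386848173 - 10751643*√7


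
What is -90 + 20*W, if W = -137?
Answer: -2830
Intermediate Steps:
-90 + 20*W = -90 + 20*(-137) = -90 - 2740 = -2830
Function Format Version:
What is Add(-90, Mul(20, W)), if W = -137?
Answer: -2830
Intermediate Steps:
Add(-90, Mul(20, W)) = Add(-90, Mul(20, -137)) = Add(-90, -2740) = -2830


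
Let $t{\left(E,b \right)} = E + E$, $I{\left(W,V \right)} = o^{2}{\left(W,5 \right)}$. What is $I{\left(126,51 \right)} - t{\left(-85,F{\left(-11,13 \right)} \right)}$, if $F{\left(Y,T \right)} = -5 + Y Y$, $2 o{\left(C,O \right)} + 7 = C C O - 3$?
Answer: $1574899395$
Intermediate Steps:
$o{\left(C,O \right)} = -5 + \frac{O C^{2}}{2}$ ($o{\left(C,O \right)} = - \frac{7}{2} + \frac{C C O - 3}{2} = - \frac{7}{2} + \frac{C^{2} O - 3}{2} = - \frac{7}{2} + \frac{O C^{2} - 3}{2} = - \frac{7}{2} + \frac{-3 + O C^{2}}{2} = - \frac{7}{2} + \left(- \frac{3}{2} + \frac{O C^{2}}{2}\right) = -5 + \frac{O C^{2}}{2}$)
$I{\left(W,V \right)} = \left(-5 + \frac{5 W^{2}}{2}\right)^{2}$ ($I{\left(W,V \right)} = \left(-5 + \frac{1}{2} \cdot 5 W^{2}\right)^{2} = \left(-5 + \frac{5 W^{2}}{2}\right)^{2}$)
$F{\left(Y,T \right)} = -5 + Y^{2}$
$t{\left(E,b \right)} = 2 E$
$I{\left(126,51 \right)} - t{\left(-85,F{\left(-11,13 \right)} \right)} = \frac{25 \left(-2 + 126^{2}\right)^{2}}{4} - 2 \left(-85\right) = \frac{25 \left(-2 + 15876\right)^{2}}{4} - -170 = \frac{25 \cdot 15874^{2}}{4} + 170 = \frac{25}{4} \cdot 251983876 + 170 = 1574899225 + 170 = 1574899395$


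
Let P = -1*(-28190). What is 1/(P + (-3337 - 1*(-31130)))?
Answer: 1/55983 ≈ 1.7863e-5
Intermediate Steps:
P = 28190
1/(P + (-3337 - 1*(-31130))) = 1/(28190 + (-3337 - 1*(-31130))) = 1/(28190 + (-3337 + 31130)) = 1/(28190 + 27793) = 1/55983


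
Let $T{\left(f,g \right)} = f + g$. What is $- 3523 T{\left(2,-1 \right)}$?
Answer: $-3523$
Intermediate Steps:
$- 3523 T{\left(2,-1 \right)} = - 3523 \left(2 - 1\right) = \left(-3523\right) 1 = -3523$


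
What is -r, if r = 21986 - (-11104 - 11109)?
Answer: -44199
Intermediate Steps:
r = 44199 (r = 21986 - 1*(-22213) = 21986 + 22213 = 44199)
-r = -1*44199 = -44199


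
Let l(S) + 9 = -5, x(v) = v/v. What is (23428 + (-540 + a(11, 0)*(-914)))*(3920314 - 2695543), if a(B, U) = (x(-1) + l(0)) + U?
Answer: 42585287670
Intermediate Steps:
x(v) = 1
l(S) = -14 (l(S) = -9 - 5 = -14)
a(B, U) = -13 + U (a(B, U) = (1 - 14) + U = -13 + U)
(23428 + (-540 + a(11, 0)*(-914)))*(3920314 - 2695543) = (23428 + (-540 + (-13 + 0)*(-914)))*(3920314 - 2695543) = (23428 + (-540 - 13*(-914)))*1224771 = (23428 + (-540 + 11882))*1224771 = (23428 + 11342)*1224771 = 34770*1224771 = 42585287670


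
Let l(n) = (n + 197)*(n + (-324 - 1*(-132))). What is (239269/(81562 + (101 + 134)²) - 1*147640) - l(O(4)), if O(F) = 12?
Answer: -15049066471/136787 ≈ -1.1002e+5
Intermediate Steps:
l(n) = (-192 + n)*(197 + n) (l(n) = (197 + n)*(n + (-324 + 132)) = (197 + n)*(n - 192) = (197 + n)*(-192 + n) = (-192 + n)*(197 + n))
(239269/(81562 + (101 + 134)²) - 1*147640) - l(O(4)) = (239269/(81562 + (101 + 134)²) - 1*147640) - (-37824 + 12² + 5*12) = (239269/(81562 + 235²) - 147640) - (-37824 + 144 + 60) = (239269/(81562 + 55225) - 147640) - 1*(-37620) = (239269/136787 - 147640) + 37620 = -20194993411/136787 + 37620 = -15049066471/136787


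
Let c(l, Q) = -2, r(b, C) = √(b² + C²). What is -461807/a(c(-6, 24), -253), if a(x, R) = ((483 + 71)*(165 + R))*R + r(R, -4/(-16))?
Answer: -91136732169472/2434141936152431 + 1847228*√1024145/2434141936152431 ≈ -0.037440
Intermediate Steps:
r(b, C) = √(C² + b²)
a(x, R) = √(1/16 + R²) + R*(91410 + 554*R) (a(x, R) = ((483 + 71)*(165 + R))*R + √((-4/(-16))² + R²) = (554*(165 + R))*R + √((-4*(-1/16))² + R²) = (91410 + 554*R)*R + √((¼)² + R²) = R*(91410 + 554*R) + √(1/16 + R²) = √(1/16 + R²) + R*(91410 + 554*R))
-461807/a(c(-6, 24), -253) = -461807/(554*(-253)² + 91410*(-253) + √(1 + 16*(-253)²)/4) = -461807/(554*64009 - 23126730 + √(1 + 16*64009)/4) = -461807/(35460986 - 23126730 + √(1 + 1024144)/4) = -461807/(35460986 - 23126730 + √1024145/4) = -461807/(12334256 + √1024145/4)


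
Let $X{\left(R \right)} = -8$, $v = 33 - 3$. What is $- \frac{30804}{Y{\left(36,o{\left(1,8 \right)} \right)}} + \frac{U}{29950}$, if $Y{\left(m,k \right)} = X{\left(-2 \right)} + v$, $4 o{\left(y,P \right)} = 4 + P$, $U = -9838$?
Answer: $- \frac{230699059}{164725} \approx -1400.5$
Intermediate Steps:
$v = 30$
$o{\left(y,P \right)} = 1 + \frac{P}{4}$ ($o{\left(y,P \right)} = \frac{4 + P}{4} = 1 + \frac{P}{4}$)
$Y{\left(m,k \right)} = 22$ ($Y{\left(m,k \right)} = -8 + 30 = 22$)
$- \frac{30804}{Y{\left(36,o{\left(1,8 \right)} \right)}} + \frac{U}{29950} = - \frac{30804}{22} - \frac{9838}{29950} = \left(-30804\right) \frac{1}{22} - \frac{4919}{14975} = - \frac{15402}{11} - \frac{4919}{14975} = - \frac{230699059}{164725}$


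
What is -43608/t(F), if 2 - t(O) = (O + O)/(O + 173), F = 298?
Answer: -10269684/173 ≈ -59362.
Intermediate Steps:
t(O) = 2 - 2*O/(173 + O) (t(O) = 2 - (O + O)/(O + 173) = 2 - 2*O/(173 + O))
-43608/t(F) = -43608/(346/(173 + 298)) = -43608/(346/471) = -43608/(346*(1/471)) = -43608/346/471 = -43608*471/346 = -10269684/173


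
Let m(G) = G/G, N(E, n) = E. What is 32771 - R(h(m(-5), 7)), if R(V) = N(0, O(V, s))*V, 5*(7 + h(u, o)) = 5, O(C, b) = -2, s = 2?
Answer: 32771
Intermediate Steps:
m(G) = 1
h(u, o) = -6 (h(u, o) = -7 + (⅕)*5 = -7 + 1 = -6)
R(V) = 0 (R(V) = 0*V = 0)
32771 - R(h(m(-5), 7)) = 32771 - 1*0 = 32771 + 0 = 32771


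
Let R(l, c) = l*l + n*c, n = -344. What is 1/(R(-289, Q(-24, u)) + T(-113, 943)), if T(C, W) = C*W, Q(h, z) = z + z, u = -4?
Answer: -1/20286 ≈ -4.9295e-5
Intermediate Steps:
Q(h, z) = 2*z
R(l, c) = l² - 344*c (R(l, c) = l*l - 344*c = l² - 344*c)
1/(R(-289, Q(-24, u)) + T(-113, 943)) = 1/(((-289)² - 688*(-4)) - 113*943) = 1/((83521 - 344*(-8)) - 106559) = 1/((83521 + 2752) - 106559) = 1/(86273 - 106559) = 1/(-20286) = -1/20286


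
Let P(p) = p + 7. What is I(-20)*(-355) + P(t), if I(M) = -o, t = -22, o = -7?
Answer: -2500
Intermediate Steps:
I(M) = 7 (I(M) = -1*(-7) = 7)
P(p) = 7 + p
I(-20)*(-355) + P(t) = 7*(-355) + (7 - 22) = -2485 - 15 = -2500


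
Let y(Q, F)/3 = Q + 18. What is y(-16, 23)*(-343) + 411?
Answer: -1647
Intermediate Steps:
y(Q, F) = 54 + 3*Q (y(Q, F) = 3*(Q + 18) = 3*(18 + Q) = 54 + 3*Q)
y(-16, 23)*(-343) + 411 = (54 + 3*(-16))*(-343) + 411 = (54 - 48)*(-343) + 411 = 6*(-343) + 411 = -2058 + 411 = -1647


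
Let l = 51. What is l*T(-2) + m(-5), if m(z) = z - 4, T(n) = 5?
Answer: 246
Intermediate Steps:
m(z) = -4 + z
l*T(-2) + m(-5) = 51*5 + (-4 - 5) = 255 - 9 = 246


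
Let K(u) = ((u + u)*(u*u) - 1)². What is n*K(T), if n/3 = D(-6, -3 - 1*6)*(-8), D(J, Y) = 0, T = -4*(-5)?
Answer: 0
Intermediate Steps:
T = 20
n = 0 (n = 3*(0*(-8)) = 3*0 = 0)
K(u) = (-1 + 2*u³)² (K(u) = ((2*u)*u² - 1)² = (2*u³ - 1)² = (-1 + 2*u³)²)
n*K(T) = 0*(-1 + 2*20³)² = 0*(-1 + 2*8000)² = 0*(-1 + 16000)² = 0*15999² = 0*255968001 = 0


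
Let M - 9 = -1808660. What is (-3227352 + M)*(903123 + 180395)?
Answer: -5456599898554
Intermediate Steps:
M = -1808651 (M = 9 - 1808660 = -1808651)
(-3227352 + M)*(903123 + 180395) = (-3227352 - 1808651)*(903123 + 180395) = -5036003*1083518 = -5456599898554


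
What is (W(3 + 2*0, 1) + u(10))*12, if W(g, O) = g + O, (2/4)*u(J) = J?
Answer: 288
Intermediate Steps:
u(J) = 2*J
W(g, O) = O + g
(W(3 + 2*0, 1) + u(10))*12 = ((1 + (3 + 2*0)) + 2*10)*12 = ((1 + (3 + 0)) + 20)*12 = ((1 + 3) + 20)*12 = (4 + 20)*12 = 24*12 = 288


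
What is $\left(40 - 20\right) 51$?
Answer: $1020$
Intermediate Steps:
$\left(40 - 20\right) 51 = 20 \cdot 51 = 1020$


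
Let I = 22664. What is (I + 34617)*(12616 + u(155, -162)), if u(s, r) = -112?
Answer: 716241624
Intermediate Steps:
(I + 34617)*(12616 + u(155, -162)) = (22664 + 34617)*(12616 - 112) = 57281*12504 = 716241624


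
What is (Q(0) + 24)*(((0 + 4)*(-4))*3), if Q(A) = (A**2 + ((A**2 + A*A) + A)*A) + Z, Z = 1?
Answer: -1200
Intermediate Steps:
Q(A) = 1 + A**2 + A*(A + 2*A**2) (Q(A) = (A**2 + ((A**2 + A*A) + A)*A) + 1 = (A**2 + ((A**2 + A**2) + A)*A) + 1 = (A**2 + (2*A**2 + A)*A) + 1 = (A**2 + (A + 2*A**2)*A) + 1 = (A**2 + A*(A + 2*A**2)) + 1 = 1 + A**2 + A*(A + 2*A**2))
(Q(0) + 24)*(((0 + 4)*(-4))*3) = ((1 + 2*0**2 + 2*0**3) + 24)*(((0 + 4)*(-4))*3) = ((1 + 2*0 + 2*0) + 24)*((4*(-4))*3) = ((1 + 0 + 0) + 24)*(-16*3) = (1 + 24)*(-48) = 25*(-48) = -1200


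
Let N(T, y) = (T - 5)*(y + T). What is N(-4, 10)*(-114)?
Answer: 6156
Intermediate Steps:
N(T, y) = (-5 + T)*(T + y)
N(-4, 10)*(-114) = ((-4)² - 5*(-4) - 5*10 - 4*10)*(-114) = (16 + 20 - 50 - 40)*(-114) = -54*(-114) = 6156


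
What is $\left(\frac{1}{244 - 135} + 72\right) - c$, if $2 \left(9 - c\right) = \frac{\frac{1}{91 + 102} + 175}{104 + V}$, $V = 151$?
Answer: $\frac{339849412}{5364435} \approx 63.352$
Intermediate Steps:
$c = \frac{426047}{49215}$ ($c = 9 - \frac{\left(\frac{1}{91 + 102} + 175\right) \frac{1}{104 + 151}}{2} = 9 - \frac{\left(\frac{1}{193} + 175\right) \frac{1}{255}}{2} = 9 - \frac{\frac{33776}{193} \cdot \frac{1}{255}}{2} = 9 - \frac{16888}{49215} = \frac{426047}{49215} \approx 8.6568$)
$\left(\frac{1}{244 - 135} + 72\right) - c = \left(\frac{1}{244 - 135} + 72\right) - \frac{426047}{49215} = \left(\frac{1}{109} + 72\right) - \frac{426047}{49215} = \frac{7849}{109} - \frac{426047}{49215} = \frac{339849412}{5364435}$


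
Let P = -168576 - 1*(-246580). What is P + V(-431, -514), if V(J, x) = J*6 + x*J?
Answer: 296952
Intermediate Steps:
P = 78004 (P = -168576 + 246580 = 78004)
V(J, x) = 6*J + J*x
P + V(-431, -514) = 78004 - 431*(6 - 514) = 78004 - 431*(-508) = 78004 + 218948 = 296952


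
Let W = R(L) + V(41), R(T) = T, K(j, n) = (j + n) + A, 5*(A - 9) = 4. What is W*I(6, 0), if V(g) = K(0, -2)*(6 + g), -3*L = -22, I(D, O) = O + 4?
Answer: 22436/15 ≈ 1495.7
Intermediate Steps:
A = 49/5 (A = 9 + (⅕)*4 = 9 + ⅘ = 49/5 ≈ 9.8000)
K(j, n) = 49/5 + j + n (K(j, n) = (j + n) + 49/5 = 49/5 + j + n)
I(D, O) = 4 + O
L = 22/3 (L = -⅓*(-22) = 22/3 ≈ 7.3333)
V(g) = 234/5 + 39*g/5 (V(g) = (49/5 + 0 - 2)*(6 + g) = 39*(6 + g)/5 = 234/5 + 39*g/5)
W = 5609/15 (W = 22/3 + (234/5 + (39/5)*41) = 22/3 + (234/5 + 1599/5) = 22/3 + 1833/5 = 5609/15 ≈ 373.93)
W*I(6, 0) = 5609*(4 + 0)/15 = (5609/15)*4 = 22436/15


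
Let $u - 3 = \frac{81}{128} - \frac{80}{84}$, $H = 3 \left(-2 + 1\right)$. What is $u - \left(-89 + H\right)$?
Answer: $\frac{254501}{2688} \approx 94.68$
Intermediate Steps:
$H = -3$ ($H = 3 \left(-1\right) = -3$)
$u = \frac{7205}{2688}$ ($u = 3 + \left(\frac{81}{128} - \frac{80}{84}\right) = 3 + \left(81 \cdot \frac{1}{128} - \frac{20}{21}\right) = 3 + \left(\frac{81}{128} - \frac{20}{21}\right) = 3 - \frac{859}{2688} = \frac{7205}{2688} \approx 2.6804$)
$u - \left(-89 + H\right) = \frac{7205}{2688} + \left(\left(124 - 35\right) - -3\right) = \frac{7205}{2688} + \left(\left(124 - 35\right) + 3\right) = \frac{7205}{2688} + \left(89 + 3\right) = \frac{7205}{2688} + 92 = \frac{254501}{2688}$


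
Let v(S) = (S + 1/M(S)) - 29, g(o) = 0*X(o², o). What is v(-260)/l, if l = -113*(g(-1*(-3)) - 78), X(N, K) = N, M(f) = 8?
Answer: -2311/70512 ≈ -0.032775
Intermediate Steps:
g(o) = 0 (g(o) = 0*o² = 0)
v(S) = -231/8 + S (v(S) = (S + 1/8) - 29 = (S + ⅛) - 29 = (⅛ + S) - 29 = -231/8 + S)
l = 8814 (l = -113*(0 - 78) = -113*(-78) = 8814)
v(-260)/l = (-231/8 - 260)/8814 = -2311/8*1/8814 = -2311/70512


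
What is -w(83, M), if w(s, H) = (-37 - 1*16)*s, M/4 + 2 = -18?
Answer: 4399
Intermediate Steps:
M = -80 (M = -8 + 4*(-18) = -8 - 72 = -80)
w(s, H) = -53*s (w(s, H) = (-37 - 16)*s = -53*s)
-w(83, M) = -(-53)*83 = -1*(-4399) = 4399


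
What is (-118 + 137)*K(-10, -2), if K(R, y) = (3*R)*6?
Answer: -3420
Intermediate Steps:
K(R, y) = 18*R
(-118 + 137)*K(-10, -2) = (-118 + 137)*(18*(-10)) = 19*(-180) = -3420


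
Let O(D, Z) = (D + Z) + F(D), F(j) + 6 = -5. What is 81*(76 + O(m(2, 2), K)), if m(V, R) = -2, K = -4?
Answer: 4779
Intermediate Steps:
F(j) = -11 (F(j) = -6 - 5 = -11)
O(D, Z) = -11 + D + Z (O(D, Z) = (D + Z) - 11 = -11 + D + Z)
81*(76 + O(m(2, 2), K)) = 81*(76 + (-11 - 2 - 4)) = 81*(76 - 17) = 81*59 = 4779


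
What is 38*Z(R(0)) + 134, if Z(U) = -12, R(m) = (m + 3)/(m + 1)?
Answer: -322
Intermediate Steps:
R(m) = (3 + m)/(1 + m)
38*Z(R(0)) + 134 = 38*(-12) + 134 = -456 + 134 = -322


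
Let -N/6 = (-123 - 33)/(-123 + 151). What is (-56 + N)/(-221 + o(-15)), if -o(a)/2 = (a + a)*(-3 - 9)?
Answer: 158/6587 ≈ 0.023987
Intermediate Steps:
N = 234/7 (N = -6*(-123 - 33)/(-123 + 151) = -(-936)/28 = -6*(-39/7) = 234/7 ≈ 33.429)
o(a) = 48*a (o(a) = -2*(a + a)*(-3 - 9) = -2*2*a*(-12) = -(-48)*a = 48*a)
(-56 + N)/(-221 + o(-15)) = (-56 + 234/7)/(-221 + 48*(-15)) = -158/(7*(-221 - 720)) = -158/7/(-941) = -158/7*(-1/941) = 158/6587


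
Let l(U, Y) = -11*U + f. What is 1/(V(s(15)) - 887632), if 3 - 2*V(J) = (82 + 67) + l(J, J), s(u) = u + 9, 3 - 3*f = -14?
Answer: -6/5325455 ≈ -1.1267e-6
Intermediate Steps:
f = 17/3 (f = 1 - 1/3*(-14) = 1 + 14/3 = 17/3 ≈ 5.6667)
l(U, Y) = 17/3 - 11*U (l(U, Y) = -11*U + 17/3 = 17/3 - 11*U)
s(u) = 9 + u
V(J) = -455/6 + 11*J/2 (V(J) = 3/2 - ((82 + 67) + (17/3 - 11*J))/2 = 3/2 - (149 + (17/3 - 11*J))/2 = 3/2 - (464/3 - 11*J)/2 = 3/2 + (-232/3 + 11*J/2) = -455/6 + 11*J/2)
1/(V(s(15)) - 887632) = 1/((-455/6 + 11*(9 + 15)/2) - 887632) = 1/((-455/6 + (11/2)*24) - 887632) = 1/((-455/6 + 132) - 887632) = 1/(337/6 - 887632) = 1/(-5325455/6) = -6/5325455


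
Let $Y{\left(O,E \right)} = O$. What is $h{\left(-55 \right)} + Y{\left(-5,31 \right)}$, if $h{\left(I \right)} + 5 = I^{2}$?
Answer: $3015$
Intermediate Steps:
$h{\left(I \right)} = -5 + I^{2}$
$h{\left(-55 \right)} + Y{\left(-5,31 \right)} = \left(-5 + \left(-55\right)^{2}\right) - 5 = \left(-5 + 3025\right) - 5 = 3020 - 5 = 3015$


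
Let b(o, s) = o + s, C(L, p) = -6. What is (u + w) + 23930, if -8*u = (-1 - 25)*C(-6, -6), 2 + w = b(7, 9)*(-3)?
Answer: 47721/2 ≈ 23861.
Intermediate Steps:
w = -50 (w = -2 + (7 + 9)*(-3) = -2 + 16*(-3) = -2 - 48 = -50)
u = -39/2 (u = -(-1 - 25)*(-6)/8 = -(-13)*(-6)/4 = -⅛*156 = -39/2 ≈ -19.500)
(u + w) + 23930 = (-39/2 - 50) + 23930 = -139/2 + 23930 = 47721/2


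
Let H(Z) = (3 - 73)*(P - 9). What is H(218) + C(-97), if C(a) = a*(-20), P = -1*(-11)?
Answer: 1800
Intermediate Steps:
P = 11
C(a) = -20*a
H(Z) = -140 (H(Z) = (3 - 73)*(11 - 9) = -70*2 = -140)
H(218) + C(-97) = -140 - 20*(-97) = -140 + 1940 = 1800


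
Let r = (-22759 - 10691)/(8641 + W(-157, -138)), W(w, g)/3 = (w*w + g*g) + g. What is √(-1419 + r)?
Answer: 2*I*√1721375196699/69653 ≈ 37.673*I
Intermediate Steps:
W(w, g) = 3*g + 3*g² + 3*w² (W(w, g) = 3*((w*w + g*g) + g) = 3*((w² + g²) + g) = 3*((g² + w²) + g) = 3*(g + g² + w²) = 3*g + 3*g² + 3*w²)
r = -16725/69653 (r = (-22759 - 10691)/(8641 + (3*(-138) + 3*(-138)² + 3*(-157)²)) = -33450/(8641 + (-414 + 3*19044 + 3*24649)) = -33450/(8641 + (-414 + 57132 + 73947)) = -33450/(8641 + 130665) = -33450/139306 = -33450*1/139306 = -16725/69653 ≈ -0.24012)
√(-1419 + r) = √(-1419 - 16725/69653) = √(-98854332/69653) = 2*I*√1721375196699/69653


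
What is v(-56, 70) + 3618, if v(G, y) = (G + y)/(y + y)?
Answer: 36181/10 ≈ 3618.1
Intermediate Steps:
v(G, y) = (G + y)/(2*y) (v(G, y) = (G + y)/((2*y)) = (G + y)*(1/(2*y)) = (G + y)/(2*y))
v(-56, 70) + 3618 = (½)*(-56 + 70)/70 + 3618 = (½)*(1/70)*14 + 3618 = ⅒ + 3618 = 36181/10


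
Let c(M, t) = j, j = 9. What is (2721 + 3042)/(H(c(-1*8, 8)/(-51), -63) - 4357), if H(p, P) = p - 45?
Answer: -97971/74837 ≈ -1.3091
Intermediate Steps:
c(M, t) = 9
H(p, P) = -45 + p
(2721 + 3042)/(H(c(-1*8, 8)/(-51), -63) - 4357) = (2721 + 3042)/((-45 + 9/(-51)) - 4357) = 5763/((-45 + 9*(-1/51)) - 4357) = 5763/((-45 - 3/17) - 4357) = 5763/(-768/17 - 4357) = 5763/(-74837/17) = 5763*(-17/74837) = -97971/74837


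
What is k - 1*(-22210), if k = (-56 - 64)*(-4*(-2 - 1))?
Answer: 20770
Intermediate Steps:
k = -1440 (k = -(-480)*(-3) = -120*12 = -1440)
k - 1*(-22210) = -1440 - 1*(-22210) = -1440 + 22210 = 20770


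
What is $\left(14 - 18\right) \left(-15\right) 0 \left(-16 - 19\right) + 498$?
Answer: $498$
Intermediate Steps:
$\left(14 - 18\right) \left(-15\right) 0 \left(-16 - 19\right) + 498 = \left(-4\right) \left(-15\right) 0 \left(-35\right) + 498 = 60 \cdot 0 + 498 = 0 + 498 = 498$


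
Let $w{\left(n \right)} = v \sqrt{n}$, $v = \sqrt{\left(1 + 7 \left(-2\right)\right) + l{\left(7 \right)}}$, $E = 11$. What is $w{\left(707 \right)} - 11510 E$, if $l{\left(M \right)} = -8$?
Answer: $-126610 + 7 i \sqrt{303} \approx -1.2661 \cdot 10^{5} + 121.85 i$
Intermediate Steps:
$v = i \sqrt{21}$ ($v = \sqrt{\left(1 + 7 \left(-2\right)\right) - 8} = \sqrt{\left(1 - 14\right) - 8} = \sqrt{-13 - 8} = \sqrt{-21} = i \sqrt{21} \approx 4.5826 i$)
$w{\left(n \right)} = i \sqrt{21} \sqrt{n}$
$w{\left(707 \right)} - 11510 E = i \sqrt{21} \sqrt{707} - 126610 = 7 i \sqrt{303} - 126610 = -126610 + 7 i \sqrt{303}$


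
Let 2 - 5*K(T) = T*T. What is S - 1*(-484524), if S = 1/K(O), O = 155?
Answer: 11639720047/24023 ≈ 4.8452e+5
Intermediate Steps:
K(T) = ⅖ - T²/5 (K(T) = ⅖ - T*T/5 = ⅖ - T²/5)
S = -5/24023 (S = 1/(⅖ - ⅕*155²) = 1/(⅖ - ⅕*24025) = 1/(⅖ - 4805) = 1/(-24023/5) = -5/24023 ≈ -0.00020813)
S - 1*(-484524) = -5/24023 - 1*(-484524) = -5/24023 + 484524 = 11639720047/24023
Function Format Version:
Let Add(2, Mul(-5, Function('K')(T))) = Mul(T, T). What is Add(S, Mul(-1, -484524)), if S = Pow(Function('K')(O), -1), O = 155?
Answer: Rational(11639720047, 24023) ≈ 4.8452e+5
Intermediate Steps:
Function('K')(T) = Add(Rational(2, 5), Mul(Rational(-1, 5), Pow(T, 2))) (Function('K')(T) = Add(Rational(2, 5), Mul(Rational(-1, 5), Mul(T, T))) = Add(Rational(2, 5), Mul(Rational(-1, 5), Pow(T, 2))))
S = Rational(-5, 24023) (S = Pow(Add(Rational(2, 5), Mul(Rational(-1, 5), Pow(155, 2))), -1) = Pow(Add(Rational(2, 5), Mul(Rational(-1, 5), 24025)), -1) = Pow(Add(Rational(2, 5), -4805), -1) = Pow(Rational(-24023, 5), -1) = Rational(-5, 24023) ≈ -0.00020813)
Add(S, Mul(-1, -484524)) = Add(Rational(-5, 24023), Mul(-1, -484524)) = Add(Rational(-5, 24023), 484524) = Rational(11639720047, 24023)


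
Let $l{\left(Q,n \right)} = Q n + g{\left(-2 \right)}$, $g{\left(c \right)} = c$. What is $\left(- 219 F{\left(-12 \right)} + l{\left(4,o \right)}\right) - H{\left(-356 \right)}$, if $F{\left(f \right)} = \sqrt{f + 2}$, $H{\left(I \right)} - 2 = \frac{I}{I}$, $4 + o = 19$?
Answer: $55 - 219 i \sqrt{10} \approx 55.0 - 692.54 i$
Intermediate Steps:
$o = 15$ ($o = -4 + 19 = 15$)
$l{\left(Q,n \right)} = -2 + Q n$ ($l{\left(Q,n \right)} = Q n - 2 = -2 + Q n$)
$H{\left(I \right)} = 3$ ($H{\left(I \right)} = 2 + \frac{I}{I} = 2 + 1 = 3$)
$F{\left(f \right)} = \sqrt{2 + f}$
$\left(- 219 F{\left(-12 \right)} + l{\left(4,o \right)}\right) - H{\left(-356 \right)} = \left(- 219 \sqrt{2 - 12} + \left(-2 + 4 \cdot 15\right)\right) - 3 = \left(- 219 \sqrt{-10} + \left(-2 + 60\right)\right) - 3 = \left(- 219 i \sqrt{10} + 58\right) - 3 = \left(58 - 219 i \sqrt{10}\right) - 3 = 55 - 219 i \sqrt{10}$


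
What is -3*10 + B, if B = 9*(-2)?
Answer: -48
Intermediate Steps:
B = -18
-3*10 + B = -3*10 - 18 = -30 - 18 = -48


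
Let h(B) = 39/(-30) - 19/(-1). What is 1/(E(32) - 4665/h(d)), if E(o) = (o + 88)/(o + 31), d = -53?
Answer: -1239/324190 ≈ -0.0038218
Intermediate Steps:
h(B) = 177/10 (h(B) = 39*(-1/30) - 19*(-1) = -13/10 + 19 = 177/10)
E(o) = (88 + o)/(31 + o)
1/(E(32) - 4665/h(d)) = 1/((88 + 32)/(31 + 32) - 4665/177/10) = 1/(120/63 - 4665*10/177) = 1/((1/63)*120 - 15550/59) = 1/(40/21 - 15550/59) = 1/(-324190/1239) = -1239/324190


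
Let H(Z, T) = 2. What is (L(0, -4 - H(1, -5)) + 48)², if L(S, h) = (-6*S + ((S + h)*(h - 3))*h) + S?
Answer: 76176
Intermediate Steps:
L(S, h) = -5*S + h*(-3 + h)*(S + h) (L(S, h) = (-6*S + ((S + h)*(-3 + h))*h) + S = (-6*S + ((-3 + h)*(S + h))*h) + S = (-6*S + h*(-3 + h)*(S + h)) + S = -5*S + h*(-3 + h)*(S + h))
(L(0, -4 - H(1, -5)) + 48)² = (((-4 - 1*2)³ - 5*0 - 3*(-4 - 1*2)² + 0*(-4 - 1*2)² - 3*0*(-4 - 1*2)) + 48)² = (((-4 - 2)³ + 0 - 3*(-4 - 2)² + 0*(-4 - 2)² - 3*0*(-4 - 2)) + 48)² = (((-6)³ + 0 - 3*(-6)² + 0*(-6)² - 3*0*(-6)) + 48)² = ((-216 + 0 - 3*36 + 0*36 + 0) + 48)² = ((-216 + 0 - 108 + 0 + 0) + 48)² = (-324 + 48)² = (-276)² = 76176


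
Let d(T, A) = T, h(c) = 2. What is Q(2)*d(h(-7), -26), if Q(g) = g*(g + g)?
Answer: 16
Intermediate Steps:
Q(g) = 2*g² (Q(g) = g*(2*g) = 2*g²)
Q(2)*d(h(-7), -26) = (2*2²)*2 = (2*4)*2 = 8*2 = 16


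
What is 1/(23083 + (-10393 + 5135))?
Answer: 1/17825 ≈ 5.6101e-5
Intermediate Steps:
1/(23083 + (-10393 + 5135)) = 1/(23083 - 5258) = 1/17825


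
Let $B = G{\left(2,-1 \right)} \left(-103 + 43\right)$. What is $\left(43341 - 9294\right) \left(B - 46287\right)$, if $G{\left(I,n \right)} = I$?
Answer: $-1580019129$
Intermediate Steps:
$B = -120$ ($B = 2 \left(-103 + 43\right) = 2 \left(-60\right) = -120$)
$\left(43341 - 9294\right) \left(B - 46287\right) = \left(43341 - 9294\right) \left(-120 - 46287\right) = 34047 \left(-46407\right) = -1580019129$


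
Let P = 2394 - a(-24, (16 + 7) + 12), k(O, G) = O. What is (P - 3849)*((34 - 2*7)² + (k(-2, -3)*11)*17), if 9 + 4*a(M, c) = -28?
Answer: -75179/2 ≈ -37590.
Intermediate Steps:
a(M, c) = -37/4 (a(M, c) = -9/4 + (¼)*(-28) = -9/4 - 7 = -37/4)
P = 9613/4 (P = 2394 - 1*(-37/4) = 2394 + 37/4 = 9613/4 ≈ 2403.3)
(P - 3849)*((34 - 2*7)² + (k(-2, -3)*11)*17) = (9613/4 - 3849)*((34 - 2*7)² - 2*11*17) = -5783*((34 - 14)² - 22*17)/4 = -5783*(20² - 374)/4 = -5783*(400 - 374)/4 = -5783/4*26 = -75179/2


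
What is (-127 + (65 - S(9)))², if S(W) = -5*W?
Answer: 289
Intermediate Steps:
(-127 + (65 - S(9)))² = (-127 + (65 - (-5)*9))² = (-127 + (65 - 1*(-45)))² = (-127 + (65 + 45))² = (-127 + 110)² = (-17)² = 289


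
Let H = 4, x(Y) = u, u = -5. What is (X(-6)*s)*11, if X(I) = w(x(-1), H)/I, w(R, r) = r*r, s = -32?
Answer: 2816/3 ≈ 938.67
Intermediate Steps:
x(Y) = -5
w(R, r) = r²
X(I) = 16/I (X(I) = 4²/I = 16/I)
(X(-6)*s)*11 = ((16/(-6))*(-32))*11 = ((16*(-⅙))*(-32))*11 = -8/3*(-32)*11 = (256/3)*11 = 2816/3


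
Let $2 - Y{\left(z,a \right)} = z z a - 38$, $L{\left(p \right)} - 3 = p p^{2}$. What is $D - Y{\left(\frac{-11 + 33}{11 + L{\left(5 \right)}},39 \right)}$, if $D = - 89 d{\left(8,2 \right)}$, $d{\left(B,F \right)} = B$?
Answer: $- \frac{14510516}{19321} \approx -751.02$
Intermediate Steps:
$L{\left(p \right)} = 3 + p^{3}$ ($L{\left(p \right)} = 3 + p p^{2} = 3 + p^{3}$)
$Y{\left(z,a \right)} = 40 - a z^{2}$ ($Y{\left(z,a \right)} = 2 - \left(z z a - 38\right) = 2 - \left(z^{2} a - 38\right) = 2 - \left(a z^{2} - 38\right) = 2 - \left(-38 + a z^{2}\right) = 40 - a z^{2}$)
$D = -712$ ($D = \left(-89\right) 8 = -712$)
$D - Y{\left(\frac{-11 + 33}{11 + L{\left(5 \right)}},39 \right)} = -712 - \left(40 - 39 \left(\frac{-11 + 33}{11 + \left(3 + 5^{3}\right)}\right)^{2}\right) = -712 - \left(40 - 39 \left(\frac{22}{11 + \left(3 + 125\right)}\right)^{2}\right) = -712 - \left(40 - 39 \left(\frac{22}{11 + 128}\right)^{2}\right) = -712 - \left(40 - 39 \left(\frac{22}{139}\right)^{2}\right) = -712 - \left(40 - 39 \cdot \frac{484}{19321}\right) = -712 - \left(40 - \frac{18876}{19321}\right) = -712 - \frac{753964}{19321} = - \frac{14510516}{19321}$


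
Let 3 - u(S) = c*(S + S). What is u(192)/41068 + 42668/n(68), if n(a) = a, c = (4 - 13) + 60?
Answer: 437739479/698156 ≈ 626.99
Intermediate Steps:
c = 51 (c = -9 + 60 = 51)
u(S) = 3 - 102*S (u(S) = 3 - 51*(S + S) = 3 - 51*2*S = 3 - 102*S)
u(192)/41068 + 42668/n(68) = (3 - 102*192)/41068 + 42668/68 = (3 - 19584)*(1/41068) + 42668*(1/68) = -19581*1/41068 + 10667/17 = -19581/41068 + 10667/17 = 437739479/698156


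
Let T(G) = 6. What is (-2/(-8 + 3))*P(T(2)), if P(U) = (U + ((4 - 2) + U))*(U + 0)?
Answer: 168/5 ≈ 33.600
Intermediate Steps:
P(U) = U*(2 + 2*U) (P(U) = (U + (2 + U))*U = (2 + 2*U)*U = U*(2 + 2*U))
(-2/(-8 + 3))*P(T(2)) = (-2/(-8 + 3))*(2*6*(1 + 6)) = (-2/(-5))*(2*6*7) = -1/5*(-2)*84 = (2/5)*84 = 168/5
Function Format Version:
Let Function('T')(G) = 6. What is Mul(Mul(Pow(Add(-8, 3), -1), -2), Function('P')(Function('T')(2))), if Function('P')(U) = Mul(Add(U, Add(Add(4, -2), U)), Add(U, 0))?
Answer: Rational(168, 5) ≈ 33.600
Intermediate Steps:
Function('P')(U) = Mul(U, Add(2, Mul(2, U))) (Function('P')(U) = Mul(Add(U, Add(2, U)), U) = Mul(Add(2, Mul(2, U)), U) = Mul(U, Add(2, Mul(2, U))))
Mul(Mul(Pow(Add(-8, 3), -1), -2), Function('P')(Function('T')(2))) = Mul(Mul(Pow(Add(-8, 3), -1), -2), Mul(2, 6, Add(1, 6))) = Mul(Mul(Pow(-5, -1), -2), Mul(2, 6, 7)) = Mul(Mul(Rational(-1, 5), -2), 84) = Mul(Rational(2, 5), 84) = Rational(168, 5)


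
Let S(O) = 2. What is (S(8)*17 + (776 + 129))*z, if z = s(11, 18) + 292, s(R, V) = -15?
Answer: 260103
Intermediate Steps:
z = 277 (z = -15 + 292 = 277)
(S(8)*17 + (776 + 129))*z = (2*17 + (776 + 129))*277 = (34 + 905)*277 = 939*277 = 260103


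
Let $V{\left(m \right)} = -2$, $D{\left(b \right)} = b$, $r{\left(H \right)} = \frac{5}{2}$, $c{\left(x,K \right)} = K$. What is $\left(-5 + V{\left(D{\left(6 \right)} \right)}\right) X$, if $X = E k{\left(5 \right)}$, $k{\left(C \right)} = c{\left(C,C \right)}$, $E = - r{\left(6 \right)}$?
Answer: $\frac{175}{2} \approx 87.5$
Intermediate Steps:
$r{\left(H \right)} = \frac{5}{2}$ ($r{\left(H \right)} = 5 \cdot \frac{1}{2} = \frac{5}{2}$)
$E = - \frac{5}{2}$ ($E = \left(-1\right) \frac{5}{2} = - \frac{5}{2} \approx -2.5$)
$k{\left(C \right)} = C$
$X = - \frac{25}{2}$ ($X = \left(- \frac{5}{2}\right) 5 = - \frac{25}{2} \approx -12.5$)
$\left(-5 + V{\left(D{\left(6 \right)} \right)}\right) X = \left(-5 - 2\right) \left(- \frac{25}{2}\right) = \left(-7\right) \left(- \frac{25}{2}\right) = \frac{175}{2}$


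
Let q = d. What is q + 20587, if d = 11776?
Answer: 32363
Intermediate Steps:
q = 11776
q + 20587 = 11776 + 20587 = 32363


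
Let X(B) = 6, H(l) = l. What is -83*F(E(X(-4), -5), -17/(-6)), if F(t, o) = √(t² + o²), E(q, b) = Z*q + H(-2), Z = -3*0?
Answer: -83*√433/6 ≈ -287.85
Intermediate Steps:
Z = 0
E(q, b) = -2 (E(q, b) = 0*q - 2 = 0 - 2 = -2)
F(t, o) = √(o² + t²)
-83*F(E(X(-4), -5), -17/(-6)) = -83*√((-17/(-6))² + (-2)²) = -83*√((-17*(-⅙))² + 4) = -83*√((17/6)² + 4) = -83*√(289/36 + 4) = -83*√433/6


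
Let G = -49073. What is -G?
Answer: 49073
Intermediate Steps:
-G = -1*(-49073) = 49073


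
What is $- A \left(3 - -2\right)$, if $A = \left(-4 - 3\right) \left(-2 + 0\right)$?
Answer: $-70$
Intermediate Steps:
$A = 14$ ($A = \left(-7\right) \left(-2\right) = 14$)
$- A \left(3 - -2\right) = \left(-1\right) 14 \left(3 - -2\right) = - 14 \left(3 + 2\right) = \left(-14\right) 5 = -70$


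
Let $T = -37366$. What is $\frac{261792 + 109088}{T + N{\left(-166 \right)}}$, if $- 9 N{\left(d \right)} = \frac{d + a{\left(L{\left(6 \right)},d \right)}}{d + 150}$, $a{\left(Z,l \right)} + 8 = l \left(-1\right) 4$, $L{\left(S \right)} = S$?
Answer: $- \frac{26703360}{2690107} \approx -9.9265$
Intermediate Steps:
$a{\left(Z,l \right)} = -8 - 4 l$ ($a{\left(Z,l \right)} = -8 + l \left(-1\right) 4 = -8 + - l 4 = -8 - 4 l$)
$N{\left(d \right)} = - \frac{-8 - 3 d}{9 \left(150 + d\right)}$ ($N{\left(d \right)} = - \frac{\left(d - \left(8 + 4 d\right)\right) \frac{1}{d + 150}}{9} = - \frac{\left(-8 - 3 d\right) \frac{1}{150 + d}}{9} = - \frac{\frac{1}{150 + d} \left(-8 - 3 d\right)}{9} = - \frac{-8 - 3 d}{9 \left(150 + d\right)}$)
$\frac{261792 + 109088}{T + N{\left(-166 \right)}} = \frac{261792 + 109088}{-37366 + \frac{8 + 3 \left(-166\right)}{9 \left(150 - 166\right)}} = \frac{370880}{-37366 + \frac{8 - 498}{9 \left(-16\right)}} = \frac{370880}{-37366 + \frac{1}{9} \left(- \frac{1}{16}\right) \left(-490\right)} = \frac{370880}{-37366 + \frac{245}{72}} = \frac{370880}{- \frac{2690107}{72}} = 370880 \left(- \frac{72}{2690107}\right) = - \frac{26703360}{2690107}$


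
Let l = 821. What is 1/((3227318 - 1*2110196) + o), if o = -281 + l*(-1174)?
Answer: 1/152987 ≈ 6.5365e-6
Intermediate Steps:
o = -964135 (o = -281 + 821*(-1174) = -281 - 963854 = -964135)
1/((3227318 - 1*2110196) + o) = 1/((3227318 - 1*2110196) - 964135) = 1/((3227318 - 2110196) - 964135) = 1/(1117122 - 964135) = 1/152987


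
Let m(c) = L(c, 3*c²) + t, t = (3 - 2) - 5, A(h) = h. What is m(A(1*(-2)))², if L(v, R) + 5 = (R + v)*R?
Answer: 12321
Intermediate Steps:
L(v, R) = -5 + R*(R + v) (L(v, R) = -5 + (R + v)*R = -5 + R*(R + v))
t = -4 (t = 1 - 5 = -4)
m(c) = -9 + 3*c³ + 9*c⁴ (m(c) = (-5 + (3*c²)² + (3*c²)*c) - 4 = (-5 + 9*c⁴ + 3*c³) - 4 = (-5 + 3*c³ + 9*c⁴) - 4 = -9 + 3*c³ + 9*c⁴)
m(A(1*(-2)))² = (-9 + 3*(1*(-2))³ + 9*(1*(-2))⁴)² = (-9 + 3*(-2)³ + 9*(-2)⁴)² = (-9 + 3*(-8) + 9*16)² = (-9 - 24 + 144)² = 111² = 12321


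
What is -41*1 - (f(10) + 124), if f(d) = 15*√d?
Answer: -165 - 15*√10 ≈ -212.43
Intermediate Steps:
-41*1 - (f(10) + 124) = -41*1 - (15*√10 + 124) = -41 - (124 + 15*√10) = -41 + (-124 - 15*√10) = -165 - 15*√10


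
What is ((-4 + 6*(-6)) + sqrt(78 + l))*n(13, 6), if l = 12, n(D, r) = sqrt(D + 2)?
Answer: sqrt(15)*(-40 + 3*sqrt(10)) ≈ -118.18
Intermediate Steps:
n(D, r) = sqrt(2 + D)
((-4 + 6*(-6)) + sqrt(78 + l))*n(13, 6) = ((-4 + 6*(-6)) + sqrt(78 + 12))*sqrt(2 + 13) = ((-4 - 36) + sqrt(90))*sqrt(15) = (-40 + 3*sqrt(10))*sqrt(15) = sqrt(15)*(-40 + 3*sqrt(10))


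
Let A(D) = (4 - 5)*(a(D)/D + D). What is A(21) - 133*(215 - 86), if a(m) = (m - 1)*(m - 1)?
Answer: -361138/21 ≈ -17197.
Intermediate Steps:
a(m) = (-1 + m)² (a(m) = (-1 + m)*(-1 + m) = (-1 + m)²)
A(D) = -D - (-1 + D)²/D (A(D) = (4 - 5)*((-1 + D)²/D + D) = -((-1 + D)²/D + D) = -(D + (-1 + D)²/D) = -D - (-1 + D)²/D)
A(21) - 133*(215 - 86) = (-1*21 - 1*(-1 + 21)²/21) - 133*(215 - 86) = (-21 - 1*1/21*20²) - 133*129 = (-21 - 1*1/21*400) - 17157 = (-21 - 400/21) - 17157 = -841/21 - 17157 = -361138/21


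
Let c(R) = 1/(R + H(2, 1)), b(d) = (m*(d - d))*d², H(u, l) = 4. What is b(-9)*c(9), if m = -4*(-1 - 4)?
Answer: 0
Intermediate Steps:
m = 20 (m = -4*(-5) = 20)
b(d) = 0 (b(d) = (20*(d - d))*d² = (20*0)*d² = 0*d² = 0)
c(R) = 1/(4 + R) (c(R) = 1/(R + 4) = 1/(4 + R))
b(-9)*c(9) = 0/(4 + 9) = 0/13 = 0*(1/13) = 0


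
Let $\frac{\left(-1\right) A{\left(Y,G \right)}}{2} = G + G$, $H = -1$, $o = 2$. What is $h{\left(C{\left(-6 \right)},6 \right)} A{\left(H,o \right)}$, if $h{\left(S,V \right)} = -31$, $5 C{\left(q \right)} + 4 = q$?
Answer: $248$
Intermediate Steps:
$C{\left(q \right)} = - \frac{4}{5} + \frac{q}{5}$
$A{\left(Y,G \right)} = - 4 G$ ($A{\left(Y,G \right)} = - 2 \left(G + G\right) = - 2 \cdot 2 G = - 4 G$)
$h{\left(C{\left(-6 \right)},6 \right)} A{\left(H,o \right)} = - 31 \left(\left(-4\right) 2\right) = \left(-31\right) \left(-8\right) = 248$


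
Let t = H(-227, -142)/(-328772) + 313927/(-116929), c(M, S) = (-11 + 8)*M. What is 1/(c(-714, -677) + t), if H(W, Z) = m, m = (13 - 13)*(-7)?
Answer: 116929/250147991 ≈ 0.00046744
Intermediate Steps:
m = 0 (m = 0*(-7) = 0)
H(W, Z) = 0
c(M, S) = -3*M
t = -313927/116929 (t = 0/(-328772) + 313927/(-116929) = 0*(-1/328772) + 313927*(-1/116929) = 0 - 313927/116929 = -313927/116929 ≈ -2.6848)
1/(c(-714, -677) + t) = 1/(-3*(-714) - 313927/116929) = 1/(2142 - 313927/116929) = 1/(250147991/116929) = 116929/250147991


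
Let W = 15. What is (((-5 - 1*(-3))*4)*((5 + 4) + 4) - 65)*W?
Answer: -2535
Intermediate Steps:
(((-5 - 1*(-3))*4)*((5 + 4) + 4) - 65)*W = (((-5 - 1*(-3))*4)*((5 + 4) + 4) - 65)*15 = (((-5 + 3)*4)*(9 + 4) - 65)*15 = (-2*4*13 - 65)*15 = (-8*13 - 65)*15 = (-104 - 65)*15 = -169*15 = -2535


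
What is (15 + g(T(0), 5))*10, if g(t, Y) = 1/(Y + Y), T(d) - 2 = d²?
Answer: 151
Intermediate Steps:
T(d) = 2 + d²
g(t, Y) = 1/(2*Y)
(15 + g(T(0), 5))*10 = (15 + (½)/5)*10 = (15 + (½)*(⅕))*10 = (15 + ⅒)*10 = (151/10)*10 = 151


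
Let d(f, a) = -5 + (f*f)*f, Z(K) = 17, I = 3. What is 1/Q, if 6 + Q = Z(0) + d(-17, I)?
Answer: -1/4907 ≈ -0.00020379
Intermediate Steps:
d(f, a) = -5 + f**3 (d(f, a) = -5 + f**2*f = -5 + f**3)
Q = -4907 (Q = -6 + (17 + (-5 + (-17)**3)) = -6 + (17 + (-5 - 4913)) = -6 + (17 - 4918) = -6 - 4901 = -4907)
1/Q = 1/(-4907) = -1/4907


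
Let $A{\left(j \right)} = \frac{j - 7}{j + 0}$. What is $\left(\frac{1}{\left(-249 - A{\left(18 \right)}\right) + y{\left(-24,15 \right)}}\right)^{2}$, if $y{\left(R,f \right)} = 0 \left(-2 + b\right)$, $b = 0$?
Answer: $\frac{324}{20187049} \approx 1.605 \cdot 10^{-5}$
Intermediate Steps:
$A{\left(j \right)} = \frac{-7 + j}{j}$
$y{\left(R,f \right)} = 0$ ($y{\left(R,f \right)} = 0 \left(-2 + 0\right) = 0 \left(-2\right) = 0$)
$\left(\frac{1}{\left(-249 - A{\left(18 \right)}\right) + y{\left(-24,15 \right)}}\right)^{2} = \left(\frac{1}{\left(-249 - \frac{-7 + 18}{18}\right) + 0}\right)^{2} = \left(\frac{1}{\left(-249 - \frac{1}{18} \cdot 11\right) + 0}\right)^{2} = \left(\frac{1}{\left(-249 - \frac{11}{18}\right) + 0}\right)^{2} = \left(\frac{1}{- \frac{4493}{18} + 0}\right)^{2} = \left(\frac{1}{- \frac{4493}{18}}\right)^{2} = \left(- \frac{18}{4493}\right)^{2} = \frac{324}{20187049}$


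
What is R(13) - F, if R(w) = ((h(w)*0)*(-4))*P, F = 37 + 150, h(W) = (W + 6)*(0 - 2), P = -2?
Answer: -187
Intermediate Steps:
h(W) = -12 - 2*W (h(W) = (6 + W)*(-2) = -12 - 2*W)
F = 187
R(w) = 0 (R(w) = (((-12 - 2*w)*0)*(-4))*(-2) = (0*(-4))*(-2) = 0*(-2) = 0)
R(13) - F = 0 - 1*187 = 0 - 187 = -187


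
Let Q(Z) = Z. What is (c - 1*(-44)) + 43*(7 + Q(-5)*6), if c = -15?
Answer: -960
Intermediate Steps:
(c - 1*(-44)) + 43*(7 + Q(-5)*6) = (-15 - 1*(-44)) + 43*(7 - 5*6) = (-15 + 44) + 43*(7 - 30) = 29 + 43*(-23) = 29 - 989 = -960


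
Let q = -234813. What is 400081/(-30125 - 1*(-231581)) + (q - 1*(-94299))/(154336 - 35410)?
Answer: 1070702479/1331019792 ≈ 0.80442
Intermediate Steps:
400081/(-30125 - 1*(-231581)) + (q - 1*(-94299))/(154336 - 35410) = 400081/(-30125 - 1*(-231581)) + (-234813 - 1*(-94299))/(154336 - 35410) = 400081/(-30125 + 231581) + (-234813 + 94299)/118926 = 400081/201456 - 140514*1/118926 = 400081*(1/201456) - 23419/19821 = 400081/201456 - 23419/19821 = 1070702479/1331019792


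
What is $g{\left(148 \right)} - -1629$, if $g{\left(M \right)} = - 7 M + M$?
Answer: $741$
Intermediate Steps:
$g{\left(M \right)} = - 6 M$
$g{\left(148 \right)} - -1629 = \left(-6\right) 148 - -1629 = -888 + 1629 = 741$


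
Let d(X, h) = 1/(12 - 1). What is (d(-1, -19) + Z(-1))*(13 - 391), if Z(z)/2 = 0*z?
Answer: -378/11 ≈ -34.364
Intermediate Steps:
Z(z) = 0 (Z(z) = 2*(0*z) = 2*0 = 0)
d(X, h) = 1/11
(d(-1, -19) + Z(-1))*(13 - 391) = (1/11 + 0)*(13 - 391) = (1/11)*(-378) = -378/11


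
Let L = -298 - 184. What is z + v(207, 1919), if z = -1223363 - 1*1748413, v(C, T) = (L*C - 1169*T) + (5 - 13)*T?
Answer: -5330213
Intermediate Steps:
L = -482
v(C, T) = -1177*T - 482*C (v(C, T) = (-482*C - 1169*T) + (5 - 13)*T = (-1169*T - 482*C) - 8*T = -1177*T - 482*C)
z = -2971776 (z = -1223363 - 1748413 = -2971776)
z + v(207, 1919) = -2971776 + (-1177*1919 - 482*207) = -2971776 + (-2258663 - 99774) = -2971776 - 2358437 = -5330213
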